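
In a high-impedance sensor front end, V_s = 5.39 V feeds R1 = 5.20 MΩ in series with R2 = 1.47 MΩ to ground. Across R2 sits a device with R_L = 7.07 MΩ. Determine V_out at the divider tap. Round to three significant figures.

V_out ≈ 1.02 V

R2 ‖ R_L = (1.47 × 7.07)/(1.47 + 7.07) = 1.217 MΩ.
Now apply the divider: V_out = 5.39 × 0.1896 = 1.022 V.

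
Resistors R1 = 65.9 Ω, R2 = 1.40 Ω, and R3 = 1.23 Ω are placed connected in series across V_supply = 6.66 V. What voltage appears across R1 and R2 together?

Series total: ΣR = 65.9 + 1.40 + 1.23 = 68.53 Ω.
R_{R1..R2} = 65.9 + 1.40 = 67.30 Ω.
By the voltage-divider rule, V = 6.66 × 67.30/68.53 = 6.540 V.

V ≈ 6.54 V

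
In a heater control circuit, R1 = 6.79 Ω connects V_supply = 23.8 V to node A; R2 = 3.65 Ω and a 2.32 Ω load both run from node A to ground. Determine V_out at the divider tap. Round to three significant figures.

The load sits in parallel with R2, giving an effective lower resistance R2' = R2·R_L/(R2+R_L) = 1.418 Ω.
Then V_out = V_supply · R2'/(R1 + R2') = 23.8 × 1.418/8.208 = 4.113 V.

V_out ≈ 4.11 V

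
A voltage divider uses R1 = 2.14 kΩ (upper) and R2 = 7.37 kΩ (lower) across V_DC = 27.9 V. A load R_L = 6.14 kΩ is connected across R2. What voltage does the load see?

R2 ‖ R_L = (7.37 × 6.14)/(7.37 + 6.14) = 3.350 kΩ.
Now apply the divider: V_out = 27.9 × 0.6102 = 17.02 V.

V_out ≈ 17.0 V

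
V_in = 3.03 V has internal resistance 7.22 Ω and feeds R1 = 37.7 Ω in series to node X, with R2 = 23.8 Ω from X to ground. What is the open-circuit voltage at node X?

V_th ≈ 1.05 V

R1' = 7.22 + 37.7 = 44.92 Ω (source resistance + R1).
Open-circuit (no load on X): V_th = V_in · R2/(R1' + R2) = 3.03 × 23.8/(44.92 + 23.8) = 1.049 V.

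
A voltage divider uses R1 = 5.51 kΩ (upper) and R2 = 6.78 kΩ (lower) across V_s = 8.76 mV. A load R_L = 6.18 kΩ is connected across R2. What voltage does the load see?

V_out ≈ 3.24 mV

First combine the lower leg with the load: R2 ‖ R_L = 3.233 kΩ.
Then V_out = V_s · R2'/(R1 + R2') = 8.76 × 3.233/8.743 = 3.239 mV.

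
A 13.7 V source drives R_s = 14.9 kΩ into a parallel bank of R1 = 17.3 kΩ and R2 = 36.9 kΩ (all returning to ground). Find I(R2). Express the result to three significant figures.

I ≈ 0.164 mA

Equivalent of the parallel group: R_p = 11.78 kΩ.
V_A by voltage divider: V_A = 13.7 × 11.78/(14.9 + 11.78) = 6.048 V.
I(R2) = V_A / R2 = 6.048/36.9 = 0.1639 mA.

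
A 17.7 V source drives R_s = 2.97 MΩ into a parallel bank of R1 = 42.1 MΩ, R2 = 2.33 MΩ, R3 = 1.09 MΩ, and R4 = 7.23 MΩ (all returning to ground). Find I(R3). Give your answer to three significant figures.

I ≈ 2.96 µA

Equivalent of the parallel group: R_p = 0.6628 MΩ.
V_A by voltage divider: V_A = 17.7 × 0.6628/(2.97 + 0.6628) = 3.229 V.
Branch current I = V_A/R3 = 3.229/1.09 = 2.963 µA.
(Equivalently: I_total = 4.872 µA, then current-divider fraction G_k/ΣG = 0.6081.)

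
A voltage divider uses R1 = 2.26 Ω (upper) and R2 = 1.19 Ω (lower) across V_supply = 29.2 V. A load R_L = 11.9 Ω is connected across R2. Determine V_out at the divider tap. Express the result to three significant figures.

The load sits in parallel with R2, giving an effective lower resistance R2' = R2·R_L/(R2+R_L) = 1.082 Ω.
Then V_out = V_supply · R2'/(R1 + R2') = 29.2 × 1.082/3.342 = 9.453 V.

V_out ≈ 9.45 V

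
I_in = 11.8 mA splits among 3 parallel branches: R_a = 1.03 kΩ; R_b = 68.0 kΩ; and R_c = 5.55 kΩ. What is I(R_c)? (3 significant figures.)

I ≈ 1.82 mA

ΣG = 1/1.03 + 1/68.0 + 1/5.55 = 1.166.
R_c takes the fraction G_k/ΣG = 0.1802/1.166 = 0.1546, so I = 11.8 × 0.1546 = 1.824 mA.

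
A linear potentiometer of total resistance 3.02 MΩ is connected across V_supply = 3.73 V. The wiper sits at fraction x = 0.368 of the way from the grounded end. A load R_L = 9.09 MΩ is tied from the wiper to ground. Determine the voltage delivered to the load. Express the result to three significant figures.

Lower segment x·R_p = 1.111 MΩ; upper segment (1−x)·R_p = 1.909 MΩ.
Lower segment in parallel with the load: 1.111 ‖ 9.09 = 0.9903 MΩ.
V_out = 3.73 × 0.9903/(1.909 + 0.9903) = 1.274 V.

V_out ≈ 1.27 V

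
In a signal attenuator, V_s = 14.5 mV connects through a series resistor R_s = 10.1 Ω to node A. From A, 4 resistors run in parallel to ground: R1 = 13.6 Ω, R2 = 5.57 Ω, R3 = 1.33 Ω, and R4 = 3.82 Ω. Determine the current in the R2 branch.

I ≈ 0.189 mA

Parallel bank: R_p = 1/(1/13.6 + 1/5.57 + 1/1.33 + 1/3.82) = 0.7894 Ω.
Node voltage V_A = V_s · R_p/(R_s + R_p) = 14.5 × 0.07250 = 1.051 mV.
I(R2) = V_A / R2 = 1.051/5.57 = 0.1887 mA.
(Equivalently: I_total = 1.332 mA, then current-divider fraction G_k/ΣG = 0.1417.)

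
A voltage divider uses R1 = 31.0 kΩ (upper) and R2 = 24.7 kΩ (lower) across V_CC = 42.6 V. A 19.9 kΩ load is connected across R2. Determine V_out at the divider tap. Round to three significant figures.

R2 ‖ R_L = (24.7 × 19.9)/(24.7 + 19.9) = 11.02 kΩ.
Voltage divider with the loaded lower leg: V_out = 42.6 × 11.02/(31.0 + 11.02) = 42.6 × 0.2623 = 11.17 V.

V_out ≈ 11.2 V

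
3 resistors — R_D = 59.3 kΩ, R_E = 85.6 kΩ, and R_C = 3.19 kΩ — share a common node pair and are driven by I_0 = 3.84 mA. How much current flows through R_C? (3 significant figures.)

I ≈ 3.52 mA

ΣG = 1/59.3 + 1/85.6 + 1/3.19 = 0.3420.
By the current-divider rule, I = I_0 · G_k/ΣG = 3.84 × 0.9165 = 3.520 mA.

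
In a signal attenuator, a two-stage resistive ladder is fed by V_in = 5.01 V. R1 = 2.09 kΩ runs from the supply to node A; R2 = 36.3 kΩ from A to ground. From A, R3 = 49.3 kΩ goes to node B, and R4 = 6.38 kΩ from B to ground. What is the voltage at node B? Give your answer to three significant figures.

Looking into the second stage from A: R3 + R4 = 55.68 kΩ appears in parallel with R2.
R2 ‖ (R3+R4) = 21.97 kΩ.
So V_A = 5.01 × 0.9131 = 4.575 V.
Then the unloaded second divider: V_B = V_A × R4/(R3+R4) = 4.575 × 0.1146 = 0.5242 V.

V_B ≈ 0.524 V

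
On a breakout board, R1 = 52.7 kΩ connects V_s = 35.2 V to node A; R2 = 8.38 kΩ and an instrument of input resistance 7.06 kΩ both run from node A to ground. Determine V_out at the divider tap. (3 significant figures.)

V_out ≈ 2.39 V

The load sits in parallel with R2, giving an effective lower resistance R2' = R2·R_L/(R2+R_L) = 3.832 kΩ.
Then V_out = V_s · R2'/(R1 + R2') = 35.2 × 3.832/56.53 = 2.386 V.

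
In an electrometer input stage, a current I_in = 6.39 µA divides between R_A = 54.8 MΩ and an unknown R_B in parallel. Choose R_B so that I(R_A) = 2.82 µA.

R_B ≈ 43.3 MΩ

Two-branch current divider: I_A = I_in · R_B/(R_A + R_B).
2.82/6.39 = R_B/(R_A + R_B) → R_B = R_A · (0.4413)/(1 − 0.4413) = 54.8 × 0.7899 = 43.29 MΩ.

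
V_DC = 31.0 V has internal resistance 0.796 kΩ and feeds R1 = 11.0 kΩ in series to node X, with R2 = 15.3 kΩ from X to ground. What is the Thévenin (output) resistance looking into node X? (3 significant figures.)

R1' = 0.796 + 11.0 = 11.80 kΩ (source resistance + R1).
Zeroing V_DC shorts the top of R1' to ground, so R_th = R1' ‖ R2 = 6.661 kΩ.

R_th ≈ 6.66 kΩ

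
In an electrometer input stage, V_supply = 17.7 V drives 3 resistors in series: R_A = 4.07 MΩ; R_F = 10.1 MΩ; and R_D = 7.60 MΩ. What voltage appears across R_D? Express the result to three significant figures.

V ≈ 6.18 V

Total series resistance ΣR = 4.07 + 10.1 + 7.60 = 21.77 MΩ.
Voltage divider: V = V_supply · (7.600 / 21.77) = 17.7 × 0.3491 = 6.179 V.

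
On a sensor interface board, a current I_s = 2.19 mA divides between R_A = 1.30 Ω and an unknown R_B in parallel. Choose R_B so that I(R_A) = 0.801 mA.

In a two-way split, I_A/I_s = R_B/(R_A + R_B).
0.801/2.19 = R_B/(R_A + R_B) → R_B = R_A · (0.3658)/(1 − 0.3658) = 1.30 × 0.5767 = 0.7497 Ω.

R_B ≈ 0.750 Ω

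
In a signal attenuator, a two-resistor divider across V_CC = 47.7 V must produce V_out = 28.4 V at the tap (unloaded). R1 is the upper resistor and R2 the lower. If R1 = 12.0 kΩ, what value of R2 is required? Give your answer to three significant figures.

The divider ratio is R2/(R1+R2) = 28.4/47.7 = 0.5954.
R2 = R1 · 0.5954/(1 − 0.5954) = 17.66 kΩ.

R2 ≈ 17.7 kΩ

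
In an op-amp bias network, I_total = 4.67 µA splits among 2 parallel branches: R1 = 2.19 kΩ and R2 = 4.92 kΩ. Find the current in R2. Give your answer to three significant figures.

For two parallel branches, I_k = I_total · (other R)/(sum of R).
So I = 4.67 × 2.19/7.110 = 1.438 µA.

I ≈ 1.44 µA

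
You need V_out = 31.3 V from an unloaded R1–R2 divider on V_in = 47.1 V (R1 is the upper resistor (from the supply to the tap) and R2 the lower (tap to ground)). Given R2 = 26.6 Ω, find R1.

The divider ratio is R2/(R1+R2) = 31.3/47.1 = 0.6645.
So R1 = R2 · (V_in/V_out − 1) = 26.6 × (47.1/31.3 − 1) = 26.6 × 0.5048 = 13.43 Ω.

R1 ≈ 13.4 Ω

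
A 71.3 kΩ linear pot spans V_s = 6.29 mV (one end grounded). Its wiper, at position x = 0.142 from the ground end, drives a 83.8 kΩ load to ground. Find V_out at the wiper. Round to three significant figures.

The pot divides into 61.18 kΩ above the wiper and 10.12 kΩ below.
Lower segment in parallel with the load: 10.12 ‖ 83.8 = 9.033 kΩ.
Then V_out = V_s · 9.033/(61.18 + 9.033) = 0.8093 mV.
(Unloaded: V_out = x·V_s = 0.893 mV.)

V_out ≈ 0.809 mV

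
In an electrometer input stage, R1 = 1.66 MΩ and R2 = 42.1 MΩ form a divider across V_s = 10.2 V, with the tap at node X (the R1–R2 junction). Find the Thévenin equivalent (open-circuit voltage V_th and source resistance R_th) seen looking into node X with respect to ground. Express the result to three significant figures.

V_th ≈ 9.81 V, R_th ≈ 1.60 MΩ

Open-circuit (no load on X): V_th = V_s · R2/(R1 + R2) = 10.2 × 42.1/(1.660 + 42.1) = 9.813 V.
With V_s suppressed (replaced by a short), R_th = R1 ‖ R2 = (1.660 × 42.1)/(1.660 + 42.1) = 1.597 MΩ.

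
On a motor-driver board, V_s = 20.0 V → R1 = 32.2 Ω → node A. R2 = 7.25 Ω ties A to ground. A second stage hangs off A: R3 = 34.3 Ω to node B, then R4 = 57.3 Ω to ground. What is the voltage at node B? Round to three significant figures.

V_B ≈ 2.16 V

Looking into the second stage from A: R3 + R4 = 91.60 Ω appears in parallel with R2.
R2 ‖ (R3+R4) = 6.718 Ω.
So V_A = 20.0 × 0.1726 = 3.452 V.
Then the unloaded second divider: V_B = V_A × R4/(R3+R4) = 3.452 × 0.6255 = 2.160 V.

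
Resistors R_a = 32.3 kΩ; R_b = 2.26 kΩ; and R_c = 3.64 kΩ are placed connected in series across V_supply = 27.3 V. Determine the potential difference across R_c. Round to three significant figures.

V ≈ 2.60 V

Total series resistance ΣR = 32.3 + 2.26 + 3.64 = 38.20 kΩ.
Voltage divider: V = V_supply · (3.640 / 38.20) = 27.3 × 0.09529 = 2.601 V.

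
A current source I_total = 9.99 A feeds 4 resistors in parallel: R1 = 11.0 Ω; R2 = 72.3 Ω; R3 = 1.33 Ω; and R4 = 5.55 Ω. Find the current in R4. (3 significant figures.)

Conductances: ΣG = 1/11.0 + 1/72.3 + 1/1.33 + 1/5.55 = 1.037 (1/Ω).
R4 takes the fraction G_k/ΣG = 0.1802/1.037 = 0.1738, so I = 9.99 × 0.1738 = 1.736 A.

I ≈ 1.74 A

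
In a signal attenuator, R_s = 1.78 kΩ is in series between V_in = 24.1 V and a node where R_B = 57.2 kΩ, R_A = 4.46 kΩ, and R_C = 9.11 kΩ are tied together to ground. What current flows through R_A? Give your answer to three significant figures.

Parallel bank: R_p = 1/(1/57.2 + 1/4.46 + 1/9.11) = 2.845 kΩ.
V_A by voltage divider: V_A = 24.1 × 2.845/(1.78 + 2.845) = 14.83 V.
Branch current I = V_A/R_A = 14.83/4.46 = 3.324 mA.

I ≈ 3.32 mA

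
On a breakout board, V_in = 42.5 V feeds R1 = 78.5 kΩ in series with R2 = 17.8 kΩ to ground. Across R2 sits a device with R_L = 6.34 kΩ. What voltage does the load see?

R2 ‖ R_L = (17.8 × 6.34)/(17.8 + 6.34) = 4.675 kΩ.
Now apply the divider: V_out = 42.5 × 0.05621 = 2.389 V.
(Unloaded it would be 7.86 V; the load pulls it down.)

V_out ≈ 2.39 V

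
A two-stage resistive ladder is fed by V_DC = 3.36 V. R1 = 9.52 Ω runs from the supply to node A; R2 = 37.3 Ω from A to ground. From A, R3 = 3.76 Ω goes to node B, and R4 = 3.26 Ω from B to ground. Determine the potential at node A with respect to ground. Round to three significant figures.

The second stage (R3 + R4 = 7.020 Ω) loads node A in parallel with R2.
R2 ‖ (R3+R4) = 5.908 Ω.
V_A = 3.36 × 5.908/(9.52 + 5.908) = 1.287 V.

V_A ≈ 1.29 V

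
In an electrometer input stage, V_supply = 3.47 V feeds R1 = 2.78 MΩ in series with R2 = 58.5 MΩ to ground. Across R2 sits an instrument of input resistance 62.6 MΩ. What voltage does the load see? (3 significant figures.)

First combine the lower leg with the load: R2 ‖ R_L = 30.24 MΩ.
Then V_out = V_supply · R2'/(R1 + R2') = 3.47 × 30.24/33.02 = 3.178 V.
(Unloaded it would be 3.31 V; the load pulls it down.)

V_out ≈ 3.18 V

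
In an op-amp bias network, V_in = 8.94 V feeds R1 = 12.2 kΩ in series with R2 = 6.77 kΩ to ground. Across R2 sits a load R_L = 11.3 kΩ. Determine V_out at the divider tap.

First combine the lower leg with the load: R2 ‖ R_L = 4.234 kΩ.
Then V_out = V_in · R2'/(R1 + R2') = 8.94 × 4.234/16.43 = 2.303 V.

V_out ≈ 2.30 V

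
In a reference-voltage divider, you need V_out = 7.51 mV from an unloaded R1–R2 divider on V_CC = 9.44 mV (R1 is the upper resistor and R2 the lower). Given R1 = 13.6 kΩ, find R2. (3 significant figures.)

R2 ≈ 52.9 kΩ

The divider ratio is R2/(R1+R2) = 7.51/9.44 = 0.7956.
R2 = R1 · 0.7956/(1 − 0.7956) = 52.92 kΩ.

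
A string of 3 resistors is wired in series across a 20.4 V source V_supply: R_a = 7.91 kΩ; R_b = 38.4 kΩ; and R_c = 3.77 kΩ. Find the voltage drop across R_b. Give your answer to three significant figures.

V ≈ 15.6 V

Total series resistance ΣR = 7.91 + 38.4 + 3.77 = 50.08 kΩ.
V = V_supply · R/ΣR = 20.4 × 0.7668 = 15.64 V.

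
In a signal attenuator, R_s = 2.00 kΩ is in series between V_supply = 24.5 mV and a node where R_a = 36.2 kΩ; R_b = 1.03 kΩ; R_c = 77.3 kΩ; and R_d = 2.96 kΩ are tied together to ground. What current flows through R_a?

I ≈ 0.183 µA

Parallel bank: R_p = 1/(1/36.2 + 1/1.03 + 1/77.3 + 1/2.96) = 0.7411 kΩ.
V_A by voltage divider: V_A = 24.5 × 0.7411/(2.00 + 0.7411) = 6.624 mV.
Branch current I = V_A/R_a = 6.624/36.2 = 0.1830 µA.
(Equivalently: I_total = 8.938 µA, then current-divider fraction G_k/ΣG = 0.02047.)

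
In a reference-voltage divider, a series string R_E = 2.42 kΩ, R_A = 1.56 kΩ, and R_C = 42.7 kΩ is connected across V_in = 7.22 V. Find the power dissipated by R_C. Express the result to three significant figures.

ΣR = 46.68 kΩ → I = 7.22/46.68 = 0.1547 mA.
P = I²R = 0.02392 × 42.7 = 1.022 mW.

P ≈ 1.02 mW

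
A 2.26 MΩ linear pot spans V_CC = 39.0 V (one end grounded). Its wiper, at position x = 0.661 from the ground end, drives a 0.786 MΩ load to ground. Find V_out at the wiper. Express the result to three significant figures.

V_out ≈ 15.7 V

Split the track: R_lower = x·R_p = 1.494 MΩ, R_upper = (1−x)·R_p = 0.7661 MΩ.
(x·R_p) ‖ R_L = 0.5150 MΩ.
Loaded-divider output: V_out = 39.0 × 0.4020 = 15.68 V.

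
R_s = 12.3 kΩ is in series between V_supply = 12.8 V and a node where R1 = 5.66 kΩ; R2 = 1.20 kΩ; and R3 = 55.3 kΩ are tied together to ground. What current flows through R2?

I ≈ 0.782 mA

Parallel bank: R_p = 1/(1/5.66 + 1/1.20 + 1/55.3) = 0.9727 kΩ.
Node voltage V_A = V_supply · R_p/(R_s + R_p) = 12.8 × 0.07328 = 0.9380 V.
I(R2) = V_A / R2 = 0.9380/1.20 = 0.7817 mA.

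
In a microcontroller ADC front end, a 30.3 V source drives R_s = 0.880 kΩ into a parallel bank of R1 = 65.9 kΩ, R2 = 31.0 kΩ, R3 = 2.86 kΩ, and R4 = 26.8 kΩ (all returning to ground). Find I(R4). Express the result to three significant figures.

Parallel bank: R_p = 1/(1/65.9 + 1/31.0 + 1/2.86 + 1/26.8) = 2.302 kΩ.
V_A = 30.3 × 2.302/3.182 = 21.92 V.
Branch current I = V_A/R4 = 21.92/26.8 = 0.8179 mA.

I ≈ 0.818 mA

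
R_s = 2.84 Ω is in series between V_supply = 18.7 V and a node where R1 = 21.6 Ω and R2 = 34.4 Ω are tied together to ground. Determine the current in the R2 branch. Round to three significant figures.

I ≈ 0.448 A

Parallel bank: R_p = 1/(1/21.6 + 1/34.4) = 13.27 Ω.
V_A = 18.7 × 13.27/16.11 = 15.40 V.
I(R2) = V_A / R2 = 15.40/34.4 = 0.4478 A.
(Check via current divider: I_total = 1.161 A; share G_k/ΣG = 0.3857 → same result.)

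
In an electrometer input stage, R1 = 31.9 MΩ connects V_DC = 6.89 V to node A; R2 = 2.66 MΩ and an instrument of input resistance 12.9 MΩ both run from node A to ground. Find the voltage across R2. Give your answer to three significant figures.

The load sits in parallel with R2, giving an effective lower resistance R2' = R2·R_L/(R2+R_L) = 2.205 MΩ.
Now apply the divider: V_out = 6.89 × 0.06466 = 0.4455 V.
(Unloaded it would be 0.530 V; the load pulls it down.)

V_out ≈ 0.446 V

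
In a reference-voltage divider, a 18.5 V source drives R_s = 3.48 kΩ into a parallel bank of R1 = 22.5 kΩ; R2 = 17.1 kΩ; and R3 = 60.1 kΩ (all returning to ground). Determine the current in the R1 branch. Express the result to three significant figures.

Equivalent of the parallel group: R_p = 8.364 kΩ.
V_A = 18.5 × 8.364/11.84 = 13.06 V.
Branch current I = V_A/R1 = 13.06/22.5 = 0.5806 mA.

I ≈ 0.581 mA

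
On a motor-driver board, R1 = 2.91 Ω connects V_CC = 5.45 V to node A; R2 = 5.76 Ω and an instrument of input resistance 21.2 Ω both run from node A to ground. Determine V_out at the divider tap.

V_out ≈ 3.32 V

First combine the lower leg with the load: R2 ‖ R_L = 4.529 Ω.
Now apply the divider: V_out = 5.45 × 0.6088 = 3.318 V.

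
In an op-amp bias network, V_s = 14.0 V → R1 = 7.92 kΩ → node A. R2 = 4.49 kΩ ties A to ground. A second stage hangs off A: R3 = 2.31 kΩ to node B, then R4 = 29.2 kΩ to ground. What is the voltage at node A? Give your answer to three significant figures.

The second stage (R3 + R4 = 31.51 kΩ) loads node A in parallel with R2.
Effective lower resistance at A: R2 ‖ 31.51 = 3.930 kΩ.
First divider: V_A = V_s · 3.930/(7.92 + 3.930) = 4.643 V.

V_A ≈ 4.64 V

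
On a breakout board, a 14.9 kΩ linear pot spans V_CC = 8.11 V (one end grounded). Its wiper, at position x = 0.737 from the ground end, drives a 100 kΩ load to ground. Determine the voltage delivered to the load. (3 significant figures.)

V_out ≈ 5.81 V

Lower segment x·R_p = 10.98 kΩ; upper segment (1−x)·R_p = 3.919 kΩ.
R_L loads the lower segment: effective lower R = 9.895 kΩ.
Loaded-divider output: V_out = 8.11 × 0.7163 = 5.809 V.
(Unloaded: V_out = x·V_CC = 5.98 V.)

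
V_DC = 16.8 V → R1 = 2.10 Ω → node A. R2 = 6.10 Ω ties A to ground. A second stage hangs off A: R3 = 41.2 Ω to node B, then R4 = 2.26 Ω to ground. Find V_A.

The second stage (R3 + R4 = 43.46 Ω) loads node A in parallel with R2.
Effective lower resistance at A: R2 ‖ 43.46 = 5.349 Ω.
So V_A = 16.8 × 0.7181 = 12.06 V.

V_A ≈ 12.1 V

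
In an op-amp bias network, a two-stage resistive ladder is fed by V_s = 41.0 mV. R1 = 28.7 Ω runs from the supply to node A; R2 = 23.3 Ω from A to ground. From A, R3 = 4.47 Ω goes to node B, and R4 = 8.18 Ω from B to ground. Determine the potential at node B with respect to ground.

Node A sees R2 in parallel with the series input of stage 2, R3 + R4 = 12.65 Ω.
Effective lower resistance at A: R2 ‖ 12.65 = 8.199 Ω.
First divider: V_A = V_s · 8.199/(28.7 + 8.199) = 9.110 mV.
V_B = V_A × 0.6466 = 5.891 mV.

V_B ≈ 5.89 mV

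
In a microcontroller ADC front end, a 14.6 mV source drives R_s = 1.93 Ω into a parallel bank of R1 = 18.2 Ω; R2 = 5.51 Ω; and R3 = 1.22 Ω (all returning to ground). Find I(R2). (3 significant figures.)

Equivalent of the parallel group: R_p = 0.9469 Ω.
Node voltage V_A = V_in · R_p/(R_s + R_p) = 14.6 × 0.3291 = 4.805 mV.
I(R2) = V_A / R2 = 4.805/5.51 = 0.8721 mA.
(Check via current divider: I_total = 5.075 mA; share G_k/ΣG = 0.1718 → same result.)

I ≈ 0.872 mA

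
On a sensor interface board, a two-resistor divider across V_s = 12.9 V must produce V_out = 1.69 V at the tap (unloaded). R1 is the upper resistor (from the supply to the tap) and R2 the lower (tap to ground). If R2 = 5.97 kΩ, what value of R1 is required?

R1 ≈ 39.6 kΩ

The divider ratio is R2/(R1+R2) = 1.69/12.9 = 0.1310.
So R1 = R2 · (V_s/V_out − 1) = 5.97 × (12.9/1.69 − 1) = 5.97 × 6.633 = 39.60 kΩ.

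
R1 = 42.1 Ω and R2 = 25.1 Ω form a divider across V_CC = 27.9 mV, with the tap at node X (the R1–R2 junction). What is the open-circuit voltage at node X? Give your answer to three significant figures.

Open-circuit (no load on X): V_th = V_CC · R2/(R1 + R2) = 27.9 × 25.1/(42.10 + 25.1) = 10.42 mV.

V_th ≈ 10.4 mV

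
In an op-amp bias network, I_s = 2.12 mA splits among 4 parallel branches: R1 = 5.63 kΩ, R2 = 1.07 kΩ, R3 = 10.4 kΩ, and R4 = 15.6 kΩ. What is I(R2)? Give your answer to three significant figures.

I ≈ 1.56 mA

Total conductance ΣG = 1/5.63 + 1/1.07 + 1/10.4 + 1/15.6 = 1.272 (units of 1/kΩ).
By the current-divider rule, I = I_s · G_k/ΣG = 2.12 × 0.7345 = 1.557 mA.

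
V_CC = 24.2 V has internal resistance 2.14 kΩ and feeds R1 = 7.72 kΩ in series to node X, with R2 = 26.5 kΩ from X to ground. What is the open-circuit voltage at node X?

V_th ≈ 17.6 V

R1' = 2.14 + 7.72 = 9.860 kΩ (source resistance + R1).
Open-circuit (no load on X): V_th = V_CC · R2/(R1' + R2) = 24.2 × 26.5/(9.860 + 26.5) = 17.64 V.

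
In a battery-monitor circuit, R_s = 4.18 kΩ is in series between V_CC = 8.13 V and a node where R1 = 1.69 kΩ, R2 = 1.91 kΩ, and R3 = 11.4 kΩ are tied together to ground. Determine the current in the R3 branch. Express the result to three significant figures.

I ≈ 0.118 mA

Parallel bank: R_p = 1/(1/1.69 + 1/1.91 + 1/11.4) = 0.8313 kΩ.
Node voltage V_A = V_CC · R_p/(R_s + R_p) = 8.13 × 0.1659 = 1.349 V.
Branch current I = V_A/R3 = 1.349/11.4 = 0.1183 mA.
(Check via current divider: I_total = 1.622 mA; share G_k/ΣG = 0.07292 → same result.)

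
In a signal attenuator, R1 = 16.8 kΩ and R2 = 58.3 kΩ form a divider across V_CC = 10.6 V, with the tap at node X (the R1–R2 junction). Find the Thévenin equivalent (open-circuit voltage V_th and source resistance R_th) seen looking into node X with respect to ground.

V_th ≈ 8.23 V, R_th ≈ 13.0 kΩ

Open-circuit (no load on X): V_th = V_CC · R2/(R1 + R2) = 10.6 × 58.3/(16.80 + 58.3) = 8.229 V.
With V_CC suppressed (replaced by a short), R_th = R1 ‖ R2 = (16.80 × 58.3)/(16.80 + 58.3) = 13.04 kΩ.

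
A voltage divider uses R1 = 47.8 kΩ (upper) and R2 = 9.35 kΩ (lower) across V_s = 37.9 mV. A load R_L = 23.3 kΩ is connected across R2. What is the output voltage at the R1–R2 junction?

The load sits in parallel with R2, giving an effective lower resistance R2' = R2·R_L/(R2+R_L) = 6.672 kΩ.
Now apply the divider: V_out = 37.9 × 0.1225 = 4.642 mV.

V_out ≈ 4.64 mV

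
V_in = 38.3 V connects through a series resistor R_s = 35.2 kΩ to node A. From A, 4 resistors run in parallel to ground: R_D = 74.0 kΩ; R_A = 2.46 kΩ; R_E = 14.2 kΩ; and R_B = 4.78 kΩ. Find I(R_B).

I ≈ 0.313 mA

Equivalent of the parallel group: R_p = 1.429 kΩ.
V_A = 38.3 × 1.429/36.63 = 1.494 V.
I(R_B) = V_A / R_B = 1.494/4.78 = 0.3127 mA.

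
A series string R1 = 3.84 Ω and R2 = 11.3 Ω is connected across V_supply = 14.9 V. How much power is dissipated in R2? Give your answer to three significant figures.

ΣR = 15.14 Ω → I = 14.9/15.14 = 0.9841 A.
P(R2) = I²·R2 = (0.9841)² × 11.3 = 10.94 W.

P ≈ 10.9 W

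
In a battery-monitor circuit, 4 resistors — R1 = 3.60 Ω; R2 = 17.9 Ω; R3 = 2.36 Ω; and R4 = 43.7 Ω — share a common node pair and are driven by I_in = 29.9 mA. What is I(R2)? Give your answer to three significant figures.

I ≈ 2.14 mA

Conductances: ΣG = 1/3.60 + 1/17.9 + 1/2.36 + 1/43.7 = 0.7803 (1/Ω).
R2 takes the fraction G_k/ΣG = 0.05587/0.7803 = 0.07160, so I = 29.9 × 0.07160 = 2.141 mA.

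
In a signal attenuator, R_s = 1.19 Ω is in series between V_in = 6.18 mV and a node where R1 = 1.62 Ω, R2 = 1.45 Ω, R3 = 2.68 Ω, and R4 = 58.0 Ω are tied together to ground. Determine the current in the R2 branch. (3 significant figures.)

Parallel bank: R_p = 1/(1/1.62 + 1/1.45 + 1/2.68 + 1/58.0) = 0.5892 Ω.
Node voltage V_A = V_in · R_p/(R_s + R_p) = 6.18 × 0.3311 = 2.046 mV.
Branch current I = V_A/R2 = 2.046/1.45 = 1.411 mA.

I ≈ 1.41 mA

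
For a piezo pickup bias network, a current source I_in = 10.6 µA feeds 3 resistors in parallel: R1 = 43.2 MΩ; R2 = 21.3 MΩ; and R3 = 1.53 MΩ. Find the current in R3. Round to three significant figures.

ΣG = 1/43.2 + 1/21.3 + 1/1.53 = 0.7237.
R3 takes the fraction G_k/ΣG = 0.6536/0.7237 = 0.9031, so I = 10.6 × 0.9031 = 9.573 µA.

I ≈ 9.57 µA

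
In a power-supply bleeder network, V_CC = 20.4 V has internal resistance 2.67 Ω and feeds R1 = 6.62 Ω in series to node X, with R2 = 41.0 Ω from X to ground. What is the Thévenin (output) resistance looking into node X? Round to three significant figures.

R_th ≈ 7.57 Ω

R1' = 2.67 + 6.62 = 9.290 Ω (source resistance + R1).
With V_CC suppressed (replaced by a short), R_th = R1' ‖ R2 = (9.290 × 41.0)/(9.290 + 41.0) = 7.574 Ω.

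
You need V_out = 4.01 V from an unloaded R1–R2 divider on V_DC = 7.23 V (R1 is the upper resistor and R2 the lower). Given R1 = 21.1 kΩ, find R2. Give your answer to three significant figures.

V_out/V_DC = R2/(R1+R2) = 0.5546.
R2 = R1 · 0.5546/(1 − 0.5546) = 26.28 kΩ.

R2 ≈ 26.3 kΩ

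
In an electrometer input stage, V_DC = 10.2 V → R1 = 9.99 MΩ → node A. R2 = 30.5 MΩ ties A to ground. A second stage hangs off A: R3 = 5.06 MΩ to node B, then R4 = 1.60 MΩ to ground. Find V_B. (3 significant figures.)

V_B ≈ 0.867 V

The second stage (R3 + R4 = 6.660 MΩ) loads node A in parallel with R2.
R2 ‖ (R3+R4) = 5.466 MΩ.
So V_A = 10.2 × 0.3537 = 3.607 V.
Then the unloaded second divider: V_B = V_A × R4/(R3+R4) = 3.607 × 0.2402 = 0.8666 V.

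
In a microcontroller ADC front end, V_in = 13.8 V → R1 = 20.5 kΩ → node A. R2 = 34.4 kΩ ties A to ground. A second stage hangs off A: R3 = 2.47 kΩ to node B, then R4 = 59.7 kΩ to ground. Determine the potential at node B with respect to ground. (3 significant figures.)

The second stage (R3 + R4 = 62.17 kΩ) loads node A in parallel with R2.
R2 ‖ (R3+R4) = 22.15 kΩ.
So V_A = 13.8 × 0.5193 = 7.166 V.
Stage 2 is unloaded, so V_B = V_A · R4/(R3+R4) = 7.166 × 59.7/62.17 = 6.882 V.

V_B ≈ 6.88 V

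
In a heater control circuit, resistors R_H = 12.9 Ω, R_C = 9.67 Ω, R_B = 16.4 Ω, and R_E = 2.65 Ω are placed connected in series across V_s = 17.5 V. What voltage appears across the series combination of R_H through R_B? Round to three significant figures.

Total series resistance ΣR = 12.9 + 9.67 + 16.4 + 2.65 = 41.62 Ω.
R_{R_H..R_B} = 12.9 + 9.67 + 16.4 = 38.97 Ω.
V = V_s · R/ΣR = 17.5 × 0.9363 = 16.39 V.

V ≈ 16.4 V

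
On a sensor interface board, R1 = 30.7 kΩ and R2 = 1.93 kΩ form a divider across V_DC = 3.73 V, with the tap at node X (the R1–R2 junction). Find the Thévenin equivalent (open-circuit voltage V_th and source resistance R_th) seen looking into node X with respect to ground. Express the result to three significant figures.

V_th is the unloaded tap voltage: V_DC · R2/(R1+R2) = 3.73 × 0.05915 = 0.2206 V.
Looking into X with the source shorted: R_th = R1·R2/(R1+R2) = 30.70 × 1.93/32.63 = 1.816 kΩ.

V_th ≈ 0.221 V, R_th ≈ 1.82 kΩ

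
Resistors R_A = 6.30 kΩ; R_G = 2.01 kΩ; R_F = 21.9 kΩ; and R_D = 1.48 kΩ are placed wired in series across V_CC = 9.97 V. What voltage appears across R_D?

V ≈ 0.466 V

Series total: ΣR = 6.30 + 2.01 + 21.9 + 1.48 = 31.69 kΩ.
Voltage divider: V = V_CC · (1.480 / 31.69) = 9.97 × 0.04670 = 0.4656 V.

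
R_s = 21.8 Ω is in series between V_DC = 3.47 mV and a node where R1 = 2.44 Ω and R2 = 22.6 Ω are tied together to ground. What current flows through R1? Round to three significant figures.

I ≈ 0.130 mA

Equivalent of the parallel group: R_p = 2.202 Ω.
Node voltage V_A = V_DC · R_p/(R_s + R_p) = 3.47 × 0.09175 = 0.3184 mV.
I(R1) = V_A / R1 = 0.3184/2.44 = 0.1305 mA.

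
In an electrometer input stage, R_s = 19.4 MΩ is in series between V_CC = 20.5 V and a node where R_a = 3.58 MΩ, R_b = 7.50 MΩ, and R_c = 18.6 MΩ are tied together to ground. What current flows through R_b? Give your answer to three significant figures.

Parallel bank: R_p = 1/(1/3.58 + 1/7.50 + 1/18.6) = 2.144 MΩ.
V_A = 20.5 × 2.144/21.54 = 2.040 V.
Branch current I = V_A/R_b = 2.040/7.50 = 0.2720 µA.

I ≈ 0.272 µA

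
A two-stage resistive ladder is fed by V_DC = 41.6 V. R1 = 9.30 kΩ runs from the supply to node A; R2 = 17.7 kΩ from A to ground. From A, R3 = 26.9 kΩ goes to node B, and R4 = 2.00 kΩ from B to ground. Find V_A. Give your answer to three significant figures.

Node A sees R2 in parallel with the series input of stage 2, R3 + R4 = 28.90 kΩ.
R2 ‖ (R3+R4) = 10.98 kΩ.
First divider: V_A = V_DC · 10.98/(9.30 + 10.98) = 22.52 V.

V_A ≈ 22.5 V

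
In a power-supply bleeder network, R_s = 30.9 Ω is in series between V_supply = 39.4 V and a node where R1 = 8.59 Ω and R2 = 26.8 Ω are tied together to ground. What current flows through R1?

Combine the parallel branches: R_p = (1/8.59 + 1/26.8)⁻¹ = 6.505 Ω.
Node voltage V_A = V_supply · R_p/(R_s + R_p) = 39.4 × 0.1739 = 6.852 V.
I(R1) = V_A / R1 = 6.852/8.59 = 0.7977 A.

I ≈ 0.798 A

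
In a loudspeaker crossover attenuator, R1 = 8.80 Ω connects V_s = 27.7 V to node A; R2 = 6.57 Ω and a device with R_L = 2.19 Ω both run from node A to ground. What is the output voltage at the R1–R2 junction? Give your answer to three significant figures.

V_out ≈ 4.36 V

First combine the lower leg with the load: R2 ‖ R_L = 1.643 Ω.
Voltage divider with the loaded lower leg: V_out = 27.7 × 1.643/(8.80 + 1.643) = 27.7 × 0.1573 = 4.357 V.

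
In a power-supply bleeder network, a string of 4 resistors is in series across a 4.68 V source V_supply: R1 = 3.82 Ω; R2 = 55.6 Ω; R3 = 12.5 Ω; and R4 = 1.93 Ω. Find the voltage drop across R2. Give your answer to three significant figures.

Total series resistance ΣR = 3.82 + 55.6 + 12.5 + 1.93 = 73.85 Ω.
Voltage divider: V = V_supply · (55.60 / 73.85) = 4.68 × 0.7529 = 3.523 V.

V ≈ 3.52 V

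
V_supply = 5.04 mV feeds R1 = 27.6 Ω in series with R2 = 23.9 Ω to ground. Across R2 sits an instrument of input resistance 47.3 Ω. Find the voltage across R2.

The load sits in parallel with R2, giving an effective lower resistance R2' = R2·R_L/(R2+R_L) = 15.88 Ω.
Now apply the divider: V_out = 5.04 × 0.3652 = 1.841 mV.
(Unloaded it would be 2.34 mV; the load pulls it down.)

V_out ≈ 1.84 mV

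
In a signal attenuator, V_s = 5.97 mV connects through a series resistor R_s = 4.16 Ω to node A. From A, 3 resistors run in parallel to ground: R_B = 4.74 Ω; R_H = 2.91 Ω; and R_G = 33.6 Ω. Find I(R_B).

I ≈ 0.367 mA

Parallel bank: R_p = 1/(1/4.74 + 1/2.91 + 1/33.6) = 1.711 Ω.
Node voltage V_A = V_s · R_p/(R_s + R_p) = 5.97 × 0.2915 = 1.740 mV.
Branch current I = V_A/R_B = 1.740/4.74 = 0.3671 mA.
(Check via current divider: I_total = 1.017 mA; share G_k/ΣG = 0.3610 → same result.)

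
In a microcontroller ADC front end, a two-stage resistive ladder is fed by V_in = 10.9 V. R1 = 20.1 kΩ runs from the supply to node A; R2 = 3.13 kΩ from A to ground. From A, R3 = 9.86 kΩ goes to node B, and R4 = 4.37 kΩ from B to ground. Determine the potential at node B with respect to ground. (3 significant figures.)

The second stage (R3 + R4 = 14.23 kΩ) loads node A in parallel with R2.
Effective lower resistance at A: R2 ‖ 14.23 = 2.566 kΩ.
V_A = 10.9 × 2.566/(20.1 + 2.566) = 1.234 V.
Then the unloaded second divider: V_B = V_A × R4/(R3+R4) = 1.234 × 0.3071 = 0.3789 V.

V_B ≈ 0.379 V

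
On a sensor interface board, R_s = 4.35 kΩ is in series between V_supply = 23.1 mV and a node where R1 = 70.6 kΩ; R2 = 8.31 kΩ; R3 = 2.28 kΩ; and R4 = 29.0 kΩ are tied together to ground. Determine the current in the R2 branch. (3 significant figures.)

Equivalent of the parallel group: R_p = 1.646 kΩ.
Node voltage V_A = V_supply · R_p/(R_s + R_p) = 23.1 × 0.2745 = 6.341 mV.
I(R2) = V_A / R2 = 6.341/8.31 = 0.7631 µA.

I ≈ 0.763 µA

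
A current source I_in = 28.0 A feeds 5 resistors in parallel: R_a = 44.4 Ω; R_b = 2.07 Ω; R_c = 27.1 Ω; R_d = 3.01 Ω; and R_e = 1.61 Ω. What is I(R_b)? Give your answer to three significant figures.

I ≈ 9.04 A

ΣG = 1/44.4 + 1/2.07 + 1/27.1 + 1/3.01 + 1/1.61 = 1.496.
Current divider: I(R_b) = I_in · G_k/ΣG = 28.0 × (0.4831/1.496) = 28.0 × 0.3230 = 9.043 A.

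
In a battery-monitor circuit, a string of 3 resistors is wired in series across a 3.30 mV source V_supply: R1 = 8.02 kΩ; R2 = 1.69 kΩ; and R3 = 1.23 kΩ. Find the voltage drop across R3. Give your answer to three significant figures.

ΣR = 8.02 + 1.69 + 1.23 = 10.94 kΩ.
Voltage divider: V = V_supply · (1.230 / 10.94) = 3.30 × 0.1124 = 0.3710 mV.

V ≈ 0.371 mV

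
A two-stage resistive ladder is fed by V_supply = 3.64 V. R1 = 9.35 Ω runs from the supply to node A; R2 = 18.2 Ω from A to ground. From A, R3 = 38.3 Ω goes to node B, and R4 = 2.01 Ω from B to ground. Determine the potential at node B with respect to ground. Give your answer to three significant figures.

V_B ≈ 0.104 V

Looking into the second stage from A: R3 + R4 = 40.31 Ω appears in parallel with R2.
R2 ‖ (R3+R4) = 12.54 Ω.
V_A = 3.64 × 12.54/(9.35 + 12.54) = 2.085 V.
Then the unloaded second divider: V_B = V_A × R4/(R3+R4) = 2.085 × 0.04986 = 0.1040 V.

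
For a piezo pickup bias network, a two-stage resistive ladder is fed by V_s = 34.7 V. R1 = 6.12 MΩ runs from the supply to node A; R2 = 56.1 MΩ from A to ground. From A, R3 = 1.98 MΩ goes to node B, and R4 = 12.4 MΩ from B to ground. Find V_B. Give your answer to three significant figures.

Looking into the second stage from A: R3 + R4 = 14.38 MΩ appears in parallel with R2.
Effective lower resistance at A: R2 ‖ 14.38 = 11.45 MΩ.
So V_A = 34.7 × 0.6516 = 22.61 V.
Stage 2 is unloaded, so V_B = V_A · R4/(R3+R4) = 22.61 × 12.4/14.38 = 19.50 V.

V_B ≈ 19.5 V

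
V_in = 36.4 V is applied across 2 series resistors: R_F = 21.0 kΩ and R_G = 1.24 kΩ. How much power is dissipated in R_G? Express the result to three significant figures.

P ≈ 3.32 mW

ΣR = 22.24 kΩ → I = 36.4/22.24 = 1.637 mA.
V(R_G) = I·R = 2.029 V; P = V·I = 2.029 × 1.637 = 3.322 mW.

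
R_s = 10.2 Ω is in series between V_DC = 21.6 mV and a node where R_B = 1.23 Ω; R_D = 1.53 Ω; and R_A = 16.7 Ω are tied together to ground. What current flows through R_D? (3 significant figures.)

I ≈ 0.852 mA

Combine the parallel branches: R_p = (1/1.23 + 1/1.53 + 1/16.7)⁻¹ = 0.6551 Ω.
V_A by voltage divider: V_A = 21.6 × 0.6551/(10.2 + 0.6551) = 1.304 mV.
I(R_D) = V_A / R_D = 1.304/1.53 = 0.8520 mA.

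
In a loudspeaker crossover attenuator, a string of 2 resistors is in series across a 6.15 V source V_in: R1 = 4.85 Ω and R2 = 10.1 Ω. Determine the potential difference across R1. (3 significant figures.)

ΣR = 4.85 + 10.1 = 14.95 Ω.
By the voltage-divider rule, V = 6.15 × 4.850/14.95 = 1.995 V.

V ≈ 2.00 V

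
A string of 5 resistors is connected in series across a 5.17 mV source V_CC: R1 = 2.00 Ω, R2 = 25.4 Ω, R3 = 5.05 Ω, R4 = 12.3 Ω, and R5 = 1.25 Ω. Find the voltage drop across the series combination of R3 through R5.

ΣR = 2.00 + 25.4 + 5.05 + 12.3 + 1.25 = 46.00 Ω.
R_{R3..R5} = 5.05 + 12.3 + 1.25 = 18.60 Ω.
Voltage divider: V = V_CC · (18.60 / 46.00) = 5.17 × 0.4043 = 2.090 mV.

V ≈ 2.09 mV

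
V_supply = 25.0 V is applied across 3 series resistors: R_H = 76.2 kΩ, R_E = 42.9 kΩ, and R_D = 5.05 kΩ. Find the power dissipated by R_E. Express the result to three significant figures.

The common current is I = 25.0/124.2 = 0.2014 mA.
P(R_E) = I²·R_E = (0.2014)² × 42.9 = 1.740 mW.

P ≈ 1.74 mW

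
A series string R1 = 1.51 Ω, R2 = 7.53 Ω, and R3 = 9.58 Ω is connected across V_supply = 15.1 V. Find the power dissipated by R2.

P ≈ 4.95 W

The common current is I = 15.1/18.62 = 0.8110 A.
P = I²R = 0.6576 × 7.53 = 4.952 W.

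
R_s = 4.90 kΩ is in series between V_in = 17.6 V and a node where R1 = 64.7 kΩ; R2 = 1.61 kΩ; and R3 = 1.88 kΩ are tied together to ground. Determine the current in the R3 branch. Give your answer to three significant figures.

Parallel bank: R_p = 1/(1/64.7 + 1/1.61 + 1/1.88) = 0.8558 kΩ.
V_A = 17.6 × 0.8558/5.756 = 2.617 V.
I(R3) = V_A / R3 = 2.617/1.88 = 1.392 mA.

I ≈ 1.39 mA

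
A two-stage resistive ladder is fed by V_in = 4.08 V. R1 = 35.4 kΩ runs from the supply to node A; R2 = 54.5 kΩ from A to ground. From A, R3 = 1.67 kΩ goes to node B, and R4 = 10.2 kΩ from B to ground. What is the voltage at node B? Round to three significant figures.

Node A sees R2 in parallel with the series input of stage 2, R3 + R4 = 11.87 kΩ.
Effective lower resistance at A: R2 ‖ 11.87 = 9.747 kΩ.
V_A = 4.08 × 9.747/(35.4 + 9.747) = 0.8809 V.
Then the unloaded second divider: V_B = V_A × R4/(R3+R4) = 0.8809 × 0.8593 = 0.7569 V.

V_B ≈ 0.757 V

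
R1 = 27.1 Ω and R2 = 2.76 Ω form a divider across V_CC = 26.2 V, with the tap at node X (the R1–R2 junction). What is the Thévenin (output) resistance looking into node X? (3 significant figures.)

With V_CC suppressed (replaced by a short), R_th = R1 ‖ R2 = (27.10 × 2.76)/(27.10 + 2.76) = 2.505 Ω.

R_th ≈ 2.50 Ω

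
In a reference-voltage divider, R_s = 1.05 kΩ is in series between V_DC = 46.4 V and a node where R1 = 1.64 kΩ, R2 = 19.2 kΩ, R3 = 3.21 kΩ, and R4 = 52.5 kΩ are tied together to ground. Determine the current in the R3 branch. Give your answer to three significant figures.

Equivalent of the parallel group: R_p = 1.008 kΩ.
V_A = 46.4 × 1.008/2.058 = 22.72 V.
Branch current I = V_A/R3 = 22.72/3.21 = 7.079 mA.
(Equivalently: I_total = 22.55 mA, then current-divider fraction G_k/ΣG = 0.3139.)

I ≈ 7.08 mA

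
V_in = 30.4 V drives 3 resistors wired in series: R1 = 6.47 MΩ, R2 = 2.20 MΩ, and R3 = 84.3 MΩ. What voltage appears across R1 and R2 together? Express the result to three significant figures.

Series total: ΣR = 6.47 + 2.20 + 84.3 = 92.97 MΩ.
R_{R1..R2} = 6.47 + 2.20 = 8.670 MΩ.
Voltage divider: V = V_in · (8.670 / 92.97) = 30.4 × 0.09326 = 2.835 V.

V ≈ 2.83 V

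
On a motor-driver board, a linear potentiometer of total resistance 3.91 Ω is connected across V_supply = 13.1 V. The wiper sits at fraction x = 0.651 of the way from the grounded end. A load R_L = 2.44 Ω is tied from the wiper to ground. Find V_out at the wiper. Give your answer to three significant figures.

Lower segment x·R_p = 2.545 Ω; upper segment (1−x)·R_p = 1.365 Ω.
(x·R_p) ‖ R_L = 1.246 Ω.
Then V_out = V_supply · 1.246/(1.365 + 1.246) = 6.252 V.
(Unloaded: V_out = x·V_supply = 8.53 V.)

V_out ≈ 6.25 V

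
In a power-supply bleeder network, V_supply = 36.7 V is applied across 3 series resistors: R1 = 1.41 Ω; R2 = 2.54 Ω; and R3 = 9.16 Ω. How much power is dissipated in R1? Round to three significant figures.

P ≈ 11.0 W

The common current is I = 36.7/13.11 = 2.799 A.
P(R1) = I²·R1 = (2.799)² × 1.41 = 11.05 W.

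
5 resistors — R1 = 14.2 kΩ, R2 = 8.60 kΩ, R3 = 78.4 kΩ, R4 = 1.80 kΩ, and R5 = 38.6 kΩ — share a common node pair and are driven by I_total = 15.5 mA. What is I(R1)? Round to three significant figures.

ΣG = 1/14.2 + 1/8.60 + 1/78.4 + 1/1.80 + 1/38.6 = 0.7809.
By the current-divider rule, I = I_total · G_k/ΣG = 15.5 × 0.09018 = 1.398 mA.

I ≈ 1.40 mA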